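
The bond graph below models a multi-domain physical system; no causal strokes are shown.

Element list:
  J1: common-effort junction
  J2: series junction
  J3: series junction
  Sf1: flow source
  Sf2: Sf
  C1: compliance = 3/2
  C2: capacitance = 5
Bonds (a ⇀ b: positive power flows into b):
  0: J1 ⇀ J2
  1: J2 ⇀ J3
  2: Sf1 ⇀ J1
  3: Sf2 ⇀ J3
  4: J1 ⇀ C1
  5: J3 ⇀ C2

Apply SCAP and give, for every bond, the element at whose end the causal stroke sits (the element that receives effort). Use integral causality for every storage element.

b0 stroke at J2
b1 stroke at J3
b2 stroke at Sf1
b3 stroke at Sf2
b4 stroke at J1
b5 stroke at J3

#2 stroke→Sf1  (source Sf1 imposes f)
#3 stroke→Sf2  (Sf2 fixes flow; stroke at Sf2)
#1 stroke→J3  (J3 flow already set via bond 3)
#5 stroke→J3  (1-jn J3 has f-setter on 3)
#0 stroke→J2  (1-jn J2 has f-setter on 1)
#4 stroke→J1  (only one effort-in slot at J1)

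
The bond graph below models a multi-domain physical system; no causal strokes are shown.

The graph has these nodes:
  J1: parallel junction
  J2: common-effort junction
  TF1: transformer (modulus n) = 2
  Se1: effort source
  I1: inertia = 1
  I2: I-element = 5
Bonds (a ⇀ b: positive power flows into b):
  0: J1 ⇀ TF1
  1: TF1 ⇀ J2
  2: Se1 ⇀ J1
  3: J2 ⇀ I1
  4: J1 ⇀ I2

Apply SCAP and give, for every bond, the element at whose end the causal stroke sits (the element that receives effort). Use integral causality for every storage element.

bond 2 stroke→J1  (source Se1 imposes e)
bond 0 stroke→TF1  (J1: bond 2 brought effort, rest push out)
bond 4 stroke→I2  (0-jn J1 has e-setter on 2)
bond 1 stroke→J2  (TF1: transformer flips bond 0)
bond 3 stroke→I1  (0-jn J2 has e-setter on 1)

b0 |TF1
b1 |J2
b2 |J1
b3 |I1
b4 |I2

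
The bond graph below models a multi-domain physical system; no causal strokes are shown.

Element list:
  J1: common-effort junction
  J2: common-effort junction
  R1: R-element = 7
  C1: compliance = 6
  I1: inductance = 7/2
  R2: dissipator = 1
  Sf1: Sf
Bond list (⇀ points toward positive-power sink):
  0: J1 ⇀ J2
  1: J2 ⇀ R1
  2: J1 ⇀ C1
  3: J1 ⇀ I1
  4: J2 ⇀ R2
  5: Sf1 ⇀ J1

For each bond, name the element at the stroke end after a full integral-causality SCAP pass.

β0 stroke→J2
β1 stroke→R1
β2 stroke→J1
β3 stroke→I1
β4 stroke→R2
β5 stroke→Sf1

b5 stroke at Sf1  (source Sf1 imposes f)
b2 stroke at J1  (C1: C, integral causality)
b0 stroke at J2  (J1: bond 2 brought effort, rest push out)
b3 stroke at I1  (J1 effort already set via bond 2)
b1 stroke at R1  (J2 effort already set via bond 0)
b4 stroke at R2  (common-e at J2 fixed by 0)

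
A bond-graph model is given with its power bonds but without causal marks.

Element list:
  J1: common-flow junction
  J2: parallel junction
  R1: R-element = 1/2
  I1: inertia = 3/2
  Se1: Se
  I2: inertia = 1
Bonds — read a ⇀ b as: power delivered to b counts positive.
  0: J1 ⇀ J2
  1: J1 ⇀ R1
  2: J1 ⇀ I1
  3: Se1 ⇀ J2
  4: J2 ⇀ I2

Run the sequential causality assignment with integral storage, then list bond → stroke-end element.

#3 stroke at J2  (Se1: effort source, stroke at far end)
#0 stroke at J1  (J2: bond 3 brought effort, rest push out)
#4 stroke at I2  (J2: bond 3 brought effort, rest push out)
#2 stroke at I1  (I1 outputs flow p/I1)
#1 stroke at J1  (J1 flow already set via bond 2)

bond 0 stroke at J1
bond 1 stroke at J1
bond 2 stroke at I1
bond 3 stroke at J2
bond 4 stroke at I2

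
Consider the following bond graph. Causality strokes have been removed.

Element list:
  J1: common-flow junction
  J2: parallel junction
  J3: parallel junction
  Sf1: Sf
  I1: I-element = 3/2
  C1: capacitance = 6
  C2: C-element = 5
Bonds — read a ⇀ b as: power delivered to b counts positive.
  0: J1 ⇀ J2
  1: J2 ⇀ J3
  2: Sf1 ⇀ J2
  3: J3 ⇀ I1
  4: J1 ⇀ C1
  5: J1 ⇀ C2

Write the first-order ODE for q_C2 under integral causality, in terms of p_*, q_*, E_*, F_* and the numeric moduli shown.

dq_C2/dt = -F_Sf1 + 2*p_I1/3

bond 2 |Sf1  (Sf1: flow source, stroke at near end)
bond 3 |I1  (prefer integral on I1)
bond 1 |J3  (J3 needs exactly one e-in)
bond 0 |J2  (J2: last free bond brings effort in)
bond 4 |J1  (J1: bond 0 brought flow, rest push out)
bond 5 |J1  (J1 flow already set via bond 0)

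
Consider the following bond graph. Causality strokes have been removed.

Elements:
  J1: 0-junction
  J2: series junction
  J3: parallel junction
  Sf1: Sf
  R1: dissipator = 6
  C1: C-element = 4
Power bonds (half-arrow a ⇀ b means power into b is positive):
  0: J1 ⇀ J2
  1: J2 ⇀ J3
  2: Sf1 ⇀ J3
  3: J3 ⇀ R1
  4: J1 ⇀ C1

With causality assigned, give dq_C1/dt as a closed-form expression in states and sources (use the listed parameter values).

dq_C1/dt = F_Sf1 - q_C1/24

β2 stroke→Sf1  (Sf1 (Sf) sets flow on bond)
β4 stroke→J1  (prefer integral on C1)
β0 stroke→J2  (0-jn J1 has e-setter on 4)
β1 stroke→J3  (J2 needs exactly one f-in)
β3 stroke→R1  (J3 effort already set via bond 1)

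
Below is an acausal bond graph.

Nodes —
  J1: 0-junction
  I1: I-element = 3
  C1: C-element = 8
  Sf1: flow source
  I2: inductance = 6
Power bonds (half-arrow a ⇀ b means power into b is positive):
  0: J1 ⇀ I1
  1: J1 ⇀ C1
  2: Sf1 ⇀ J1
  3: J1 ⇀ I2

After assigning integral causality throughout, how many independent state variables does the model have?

3  (C1, I1, I2 all integral)

bond 2 stroke at Sf1  (Sf1 (Sf) sets flow on bond)
bond 0 stroke at I1  (I1 outputs flow p/I1)
bond 1 stroke at J1  (C1 integral (e out))
bond 3 stroke at I2  (common-e at J1 fixed by 1)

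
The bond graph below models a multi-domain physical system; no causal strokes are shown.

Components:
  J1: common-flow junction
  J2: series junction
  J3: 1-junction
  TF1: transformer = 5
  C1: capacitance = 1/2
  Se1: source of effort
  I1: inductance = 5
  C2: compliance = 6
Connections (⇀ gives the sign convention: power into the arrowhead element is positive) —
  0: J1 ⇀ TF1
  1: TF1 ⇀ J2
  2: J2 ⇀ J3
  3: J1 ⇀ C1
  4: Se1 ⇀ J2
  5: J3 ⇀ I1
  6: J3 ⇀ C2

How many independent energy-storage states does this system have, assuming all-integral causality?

3  (C1, C2, I1 all integral)

bond 4 stroke at J2  (Se1: effort source, stroke at far end)
bond 3 stroke at J1  (C1: C, integral causality)
bond 0 stroke at TF1  (closing 1-jn rule on J1)
bond 1 stroke at J2  (TF1 one-in-one-out from 0)
bond 2 stroke at J3  (only one flow-in slot at J2)
bond 5 stroke at I1  (I1: I, integral causality)
bond 6 stroke at J3  (J3: bond 5 brought flow, rest push out)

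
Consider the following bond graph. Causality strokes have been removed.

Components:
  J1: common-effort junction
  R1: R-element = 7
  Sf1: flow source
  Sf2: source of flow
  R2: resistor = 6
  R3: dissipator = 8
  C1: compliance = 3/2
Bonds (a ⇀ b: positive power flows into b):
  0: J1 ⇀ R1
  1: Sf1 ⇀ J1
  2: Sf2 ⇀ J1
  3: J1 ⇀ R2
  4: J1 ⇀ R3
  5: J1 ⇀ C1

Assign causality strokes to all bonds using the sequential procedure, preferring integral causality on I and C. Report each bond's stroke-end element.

#1 stroke→Sf1  (Sf1: flow source, stroke at near end)
#2 stroke→Sf2  (Sf2: flow source, stroke at near end)
#5 stroke→J1  (C1 integral (e out))
#0 stroke→R1  (J1 effort already set via bond 5)
#3 stroke→R2  (J1: bond 5 brought effort, rest push out)
#4 stroke→R3  (J1 effort already set via bond 5)

#0 stroke at R1
#1 stroke at Sf1
#2 stroke at Sf2
#3 stroke at R2
#4 stroke at R3
#5 stroke at J1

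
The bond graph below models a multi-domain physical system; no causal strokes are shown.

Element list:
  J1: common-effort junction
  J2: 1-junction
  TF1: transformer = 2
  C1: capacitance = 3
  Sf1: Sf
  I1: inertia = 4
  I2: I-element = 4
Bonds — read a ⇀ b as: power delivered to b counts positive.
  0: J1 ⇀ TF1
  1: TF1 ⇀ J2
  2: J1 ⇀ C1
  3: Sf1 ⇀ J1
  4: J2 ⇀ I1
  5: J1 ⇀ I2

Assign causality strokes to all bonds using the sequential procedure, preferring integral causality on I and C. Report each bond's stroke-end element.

bond 3 |Sf1  (Sf1: flow source, stroke at near end)
bond 2 |J1  (C1: C, integral causality)
bond 0 |TF1  (J1: bond 2 brought effort, rest push out)
bond 5 |I2  (J1 effort already set via bond 2)
bond 1 |J2  (TF1: transformer flips bond 0)
bond 4 |I1  (J2: last free bond brings flow in)

bond 0 →TF1
bond 1 →J2
bond 2 →J1
bond 3 →Sf1
bond 4 →I1
bond 5 →I2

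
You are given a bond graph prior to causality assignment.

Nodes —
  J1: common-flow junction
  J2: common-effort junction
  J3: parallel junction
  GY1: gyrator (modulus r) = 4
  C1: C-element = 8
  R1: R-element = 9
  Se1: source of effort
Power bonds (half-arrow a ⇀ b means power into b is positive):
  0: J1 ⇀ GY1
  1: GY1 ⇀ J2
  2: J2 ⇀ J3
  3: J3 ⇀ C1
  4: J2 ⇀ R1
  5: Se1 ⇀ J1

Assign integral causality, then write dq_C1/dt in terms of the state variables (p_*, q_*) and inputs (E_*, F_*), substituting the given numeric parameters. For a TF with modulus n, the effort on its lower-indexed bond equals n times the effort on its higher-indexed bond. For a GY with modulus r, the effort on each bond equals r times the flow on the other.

b5 stroke→J1  (source Se1 imposes e)
b0 stroke→GY1  (closing 1-jn rule on J1)
b1 stroke→GY1  (GY GY1: same side as bond 0)
b3 stroke→J3  (C1 outputs effort q/C1)
b2 stroke→J2  (J3 effort already set via bond 3)
b4 stroke→R1  (common-e at J2 fixed by 2)

dq_C1/dt = E_Se1/4 - q_C1/72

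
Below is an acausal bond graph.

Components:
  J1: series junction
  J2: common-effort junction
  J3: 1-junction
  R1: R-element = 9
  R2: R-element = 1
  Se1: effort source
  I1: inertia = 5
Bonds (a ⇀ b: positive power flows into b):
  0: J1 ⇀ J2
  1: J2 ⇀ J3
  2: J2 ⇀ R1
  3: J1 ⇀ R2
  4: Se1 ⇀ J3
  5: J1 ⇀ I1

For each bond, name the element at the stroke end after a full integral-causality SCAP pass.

β0 stroke at J1
β1 stroke at J2
β2 stroke at R1
β3 stroke at J1
β4 stroke at J3
β5 stroke at I1

b4 stroke→J3  (Se1 fixes effort; stroke away)
b1 stroke→J2  (closing 1-jn rule on J3)
b0 stroke→J1  (J2: bond 1 brought effort, rest push out)
b2 stroke→R1  (common-e at J2 fixed by 1)
b5 stroke→I1  (I1: I, integral causality)
b3 stroke→J1  (J1 flow already set via bond 5)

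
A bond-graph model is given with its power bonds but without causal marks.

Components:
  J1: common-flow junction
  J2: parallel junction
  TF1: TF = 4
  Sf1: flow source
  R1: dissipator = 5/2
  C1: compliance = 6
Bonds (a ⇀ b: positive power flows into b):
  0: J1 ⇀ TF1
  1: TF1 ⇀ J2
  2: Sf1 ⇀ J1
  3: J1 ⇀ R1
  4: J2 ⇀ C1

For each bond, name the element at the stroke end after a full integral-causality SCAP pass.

β0 |J1
β1 |TF1
β2 |Sf1
β3 |J1
β4 |J2

b2 stroke at Sf1  (Sf1 fixes flow; stroke at Sf1)
b0 stroke at J1  (1-jn J1 has f-setter on 2)
b3 stroke at J1  (J1 flow already set via bond 2)
b1 stroke at TF1  (TF TF1: opposite of bond 0)
b4 stroke at J2  (J2 needs exactly one e-in)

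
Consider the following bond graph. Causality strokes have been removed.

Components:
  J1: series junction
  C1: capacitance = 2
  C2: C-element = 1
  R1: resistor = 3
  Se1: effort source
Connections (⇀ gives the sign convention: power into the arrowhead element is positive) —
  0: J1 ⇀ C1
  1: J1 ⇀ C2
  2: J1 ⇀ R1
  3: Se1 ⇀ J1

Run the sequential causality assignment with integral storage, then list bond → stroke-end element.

b0 stroke at J1
b1 stroke at J1
b2 stroke at R1
b3 stroke at J1

#3 |J1  (Se1: effort source, stroke at far end)
#0 |J1  (C1: C, integral causality)
#1 |J1  (C2: C, integral causality)
#2 |R1  (J1: last free bond brings flow in)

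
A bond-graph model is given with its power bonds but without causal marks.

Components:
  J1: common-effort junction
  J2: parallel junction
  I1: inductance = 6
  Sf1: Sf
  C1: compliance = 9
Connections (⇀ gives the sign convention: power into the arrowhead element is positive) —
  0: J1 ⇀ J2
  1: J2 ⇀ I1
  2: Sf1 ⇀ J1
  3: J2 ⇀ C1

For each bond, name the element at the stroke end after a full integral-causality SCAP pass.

bond 2 |Sf1  (Sf1: flow source, stroke at near end)
bond 0 |J1  (closing 0-jn rule on J1)
bond 1 |I1  (I1 outputs flow p/I1)
bond 3 |J2  (only one effort-in slot at J2)

β0 |J1
β1 |I1
β2 |Sf1
β3 |J2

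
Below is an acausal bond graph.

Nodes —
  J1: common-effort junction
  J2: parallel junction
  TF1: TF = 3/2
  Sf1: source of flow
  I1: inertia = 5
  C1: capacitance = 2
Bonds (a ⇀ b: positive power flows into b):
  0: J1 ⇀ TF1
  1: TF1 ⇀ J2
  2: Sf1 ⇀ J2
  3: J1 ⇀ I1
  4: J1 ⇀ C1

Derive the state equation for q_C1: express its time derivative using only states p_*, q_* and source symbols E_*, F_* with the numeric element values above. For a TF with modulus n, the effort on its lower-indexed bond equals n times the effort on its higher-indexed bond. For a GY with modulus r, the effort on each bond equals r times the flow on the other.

b2 →Sf1  (Sf1 (Sf) sets flow on bond)
b1 →J2  (J2 needs exactly one e-in)
b0 →TF1  (TF1 one-in-one-out from 1)
b3 →I1  (I1: I, integral causality)
b4 →J1  (J1 needs exactly one e-in)

dq_C1/dt = 2*F_Sf1/3 - p_I1/5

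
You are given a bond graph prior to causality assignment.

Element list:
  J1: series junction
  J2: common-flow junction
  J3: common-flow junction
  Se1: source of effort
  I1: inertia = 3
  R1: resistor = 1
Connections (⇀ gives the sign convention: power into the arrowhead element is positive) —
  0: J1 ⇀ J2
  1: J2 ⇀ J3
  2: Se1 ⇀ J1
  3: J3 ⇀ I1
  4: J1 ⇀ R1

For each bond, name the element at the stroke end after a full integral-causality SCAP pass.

β2 stroke at J1  (source Se1 imposes e)
β3 stroke at I1  (I1 outputs flow p/I1)
β1 stroke at J3  (common-f at J3 fixed by 3)
β0 stroke at J2  (J2: bond 1 brought flow, rest push out)
β4 stroke at J1  (J1: bond 0 brought flow, rest push out)

bond 0 →J2
bond 1 →J3
bond 2 →J1
bond 3 →I1
bond 4 →J1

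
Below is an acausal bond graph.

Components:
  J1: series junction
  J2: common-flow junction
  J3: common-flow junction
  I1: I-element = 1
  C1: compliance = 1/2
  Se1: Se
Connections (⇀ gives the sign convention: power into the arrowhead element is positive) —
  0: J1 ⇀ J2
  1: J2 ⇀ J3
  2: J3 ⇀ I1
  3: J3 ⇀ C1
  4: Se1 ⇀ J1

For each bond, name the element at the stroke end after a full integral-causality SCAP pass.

bond 4 |J1  (Se1 fixes effort; stroke away)
bond 0 |J2  (only one flow-in slot at J1)
bond 1 |J3  (J2 needs exactly one f-in)
bond 2 |I1  (I1: I, integral causality)
bond 3 |J3  (1-jn J3 has f-setter on 2)

b0 →J2
b1 →J3
b2 →I1
b3 →J3
b4 →J1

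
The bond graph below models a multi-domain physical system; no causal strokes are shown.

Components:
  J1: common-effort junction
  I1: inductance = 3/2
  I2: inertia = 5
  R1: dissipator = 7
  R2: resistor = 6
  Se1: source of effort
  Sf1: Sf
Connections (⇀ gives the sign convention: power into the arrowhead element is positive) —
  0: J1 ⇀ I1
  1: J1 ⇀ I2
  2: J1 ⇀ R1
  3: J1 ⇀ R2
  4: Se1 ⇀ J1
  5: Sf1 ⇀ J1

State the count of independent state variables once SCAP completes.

#4 |J1  (Se1: effort source, stroke at far end)
#5 |Sf1  (source Sf1 imposes f)
#0 |I1  (0-jn J1 has e-setter on 4)
#1 |I2  (J1 effort already set via bond 4)
#2 |R1  (J1 effort already set via bond 4)
#3 |R2  (J1 effort already set via bond 4)

2  (I1, I2 all integral)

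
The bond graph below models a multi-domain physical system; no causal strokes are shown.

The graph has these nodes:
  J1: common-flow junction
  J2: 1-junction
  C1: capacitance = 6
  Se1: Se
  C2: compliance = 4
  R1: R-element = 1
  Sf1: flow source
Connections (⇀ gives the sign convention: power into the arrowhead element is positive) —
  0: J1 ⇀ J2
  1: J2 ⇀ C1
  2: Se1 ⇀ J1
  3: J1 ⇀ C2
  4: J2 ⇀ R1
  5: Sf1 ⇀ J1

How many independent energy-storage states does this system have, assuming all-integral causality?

β2 stroke→J1  (Se1 fixes effort; stroke away)
β5 stroke→Sf1  (Sf1 fixes flow; stroke at Sf1)
β0 stroke→J1  (J1: bond 5 brought flow, rest push out)
β3 stroke→J1  (J1: bond 5 brought flow, rest push out)
β1 stroke→J2  (1-jn J2 has f-setter on 0)
β4 stroke→J2  (J2 flow already set via bond 0)

2  (C1, C2 all integral)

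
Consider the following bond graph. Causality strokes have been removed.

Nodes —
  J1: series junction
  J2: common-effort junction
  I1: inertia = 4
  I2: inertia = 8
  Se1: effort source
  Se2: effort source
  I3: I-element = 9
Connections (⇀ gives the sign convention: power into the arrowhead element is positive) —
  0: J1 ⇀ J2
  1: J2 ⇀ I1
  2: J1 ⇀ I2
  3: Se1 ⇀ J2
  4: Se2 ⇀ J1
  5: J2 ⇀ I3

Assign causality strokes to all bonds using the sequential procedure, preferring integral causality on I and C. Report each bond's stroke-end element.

b3 stroke→J2  (Se1 fixes effort; stroke away)
b4 stroke→J1  (source Se2 imposes e)
b0 stroke→J1  (J2 effort already set via bond 3)
b1 stroke→I1  (J2 effort already set via bond 3)
b5 stroke→I3  (0-jn J2 has e-setter on 3)
b2 stroke→I2  (closing 1-jn rule on J1)

b0 stroke at J1
b1 stroke at I1
b2 stroke at I2
b3 stroke at J2
b4 stroke at J1
b5 stroke at I3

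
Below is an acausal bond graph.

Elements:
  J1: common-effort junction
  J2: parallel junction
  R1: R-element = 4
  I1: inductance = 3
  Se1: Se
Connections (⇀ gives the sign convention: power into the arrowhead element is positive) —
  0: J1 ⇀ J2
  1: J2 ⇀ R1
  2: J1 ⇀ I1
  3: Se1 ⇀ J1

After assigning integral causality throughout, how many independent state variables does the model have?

b3 →J1  (Se1 fixes effort; stroke away)
b0 →J2  (J1 effort already set via bond 3)
b2 →I1  (J1 effort already set via bond 3)
b1 →R1  (J2: bond 0 brought effort, rest push out)

1  (I1 all integral)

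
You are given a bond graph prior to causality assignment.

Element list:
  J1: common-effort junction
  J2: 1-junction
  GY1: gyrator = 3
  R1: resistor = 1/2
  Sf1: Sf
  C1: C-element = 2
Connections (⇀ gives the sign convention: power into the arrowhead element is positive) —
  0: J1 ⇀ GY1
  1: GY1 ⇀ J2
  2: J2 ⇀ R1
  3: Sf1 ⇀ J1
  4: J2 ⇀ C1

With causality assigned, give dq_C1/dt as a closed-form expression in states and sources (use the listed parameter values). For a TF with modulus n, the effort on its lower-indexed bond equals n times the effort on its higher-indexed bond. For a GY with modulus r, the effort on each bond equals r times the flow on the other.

dq_C1/dt = 6*F_Sf1 - q_C1

bond 3 stroke at Sf1  (source Sf1 imposes f)
bond 0 stroke at J1  (J1 needs exactly one e-in)
bond 1 stroke at J2  (GY1: gyrator matches bond 0)
bond 4 stroke at J2  (prefer integral on C1)
bond 2 stroke at R1  (only one flow-in slot at J2)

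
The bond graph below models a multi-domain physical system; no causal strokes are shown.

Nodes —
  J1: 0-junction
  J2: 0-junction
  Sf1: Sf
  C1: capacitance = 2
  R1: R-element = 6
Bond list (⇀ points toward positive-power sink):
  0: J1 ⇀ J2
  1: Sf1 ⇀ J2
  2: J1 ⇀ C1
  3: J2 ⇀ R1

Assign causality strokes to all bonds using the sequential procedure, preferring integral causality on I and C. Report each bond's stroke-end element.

b1 |Sf1  (Sf1: flow source, stroke at near end)
b2 |J1  (C1: C, integral causality)
b0 |J2  (0-jn J1 has e-setter on 2)
b3 |R1  (J2 effort already set via bond 0)

#0 |J2
#1 |Sf1
#2 |J1
#3 |R1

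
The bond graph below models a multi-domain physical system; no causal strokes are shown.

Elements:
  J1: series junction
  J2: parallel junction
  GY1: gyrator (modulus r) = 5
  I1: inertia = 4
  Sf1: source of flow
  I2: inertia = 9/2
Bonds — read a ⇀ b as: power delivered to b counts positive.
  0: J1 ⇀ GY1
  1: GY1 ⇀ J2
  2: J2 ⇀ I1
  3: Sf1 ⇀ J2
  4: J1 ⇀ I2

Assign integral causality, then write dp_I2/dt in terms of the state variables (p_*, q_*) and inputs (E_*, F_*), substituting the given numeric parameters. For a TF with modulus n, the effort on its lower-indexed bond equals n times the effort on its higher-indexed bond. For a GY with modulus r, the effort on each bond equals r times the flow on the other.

#3 →Sf1  (Sf1 fixes flow; stroke at Sf1)
#2 →I1  (I1 integral (f out))
#1 →J2  (closing 0-jn rule on J2)
#0 →J1  (GY1: gyrator matches bond 1)
#4 →I2  (closing 1-jn rule on J1)

dp_I2/dt = 5*F_Sf1 - 5*p_I1/4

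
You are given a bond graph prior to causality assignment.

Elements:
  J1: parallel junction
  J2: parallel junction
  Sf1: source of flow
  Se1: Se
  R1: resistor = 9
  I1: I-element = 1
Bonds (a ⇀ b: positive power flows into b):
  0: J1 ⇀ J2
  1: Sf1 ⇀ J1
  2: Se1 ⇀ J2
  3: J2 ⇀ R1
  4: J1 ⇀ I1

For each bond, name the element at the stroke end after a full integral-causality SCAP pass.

b1 stroke at Sf1  (Sf1: flow source, stroke at near end)
b2 stroke at J2  (Se1 (Se) sets effort on bond)
b0 stroke at J1  (J2 effort already set via bond 2)
b3 stroke at R1  (J2: bond 2 brought effort, rest push out)
b4 stroke at I1  (J1 effort already set via bond 0)

β0 →J1
β1 →Sf1
β2 →J2
β3 →R1
β4 →I1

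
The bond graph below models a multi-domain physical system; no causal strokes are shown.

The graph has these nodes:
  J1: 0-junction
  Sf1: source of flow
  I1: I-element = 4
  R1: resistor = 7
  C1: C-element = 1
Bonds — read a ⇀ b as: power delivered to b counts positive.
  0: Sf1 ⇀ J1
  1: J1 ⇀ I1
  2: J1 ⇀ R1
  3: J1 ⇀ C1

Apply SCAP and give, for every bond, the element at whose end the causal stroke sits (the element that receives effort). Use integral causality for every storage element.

β0 stroke at Sf1
β1 stroke at I1
β2 stroke at R1
β3 stroke at J1

#0 stroke→Sf1  (source Sf1 imposes f)
#1 stroke→I1  (I1: I, integral causality)
#3 stroke→J1  (C1: C, integral causality)
#2 stroke→R1  (J1 effort already set via bond 3)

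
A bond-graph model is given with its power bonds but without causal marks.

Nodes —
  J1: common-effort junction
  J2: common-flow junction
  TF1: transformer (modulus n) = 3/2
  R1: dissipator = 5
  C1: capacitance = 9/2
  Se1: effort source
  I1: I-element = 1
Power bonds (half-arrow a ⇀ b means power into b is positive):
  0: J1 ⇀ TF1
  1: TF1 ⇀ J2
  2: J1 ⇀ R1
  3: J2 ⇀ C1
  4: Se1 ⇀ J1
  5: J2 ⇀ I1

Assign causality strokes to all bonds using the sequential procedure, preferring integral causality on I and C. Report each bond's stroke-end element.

#4 stroke at J1  (Se1 (Se) sets effort on bond)
#0 stroke at TF1  (common-e at J1 fixed by 4)
#2 stroke at R1  (common-e at J1 fixed by 4)
#1 stroke at J2  (TF1 one-in-one-out from 0)
#3 stroke at J2  (C1: C, integral causality)
#5 stroke at I1  (J2 needs exactly one f-in)

β0 stroke→TF1
β1 stroke→J2
β2 stroke→R1
β3 stroke→J2
β4 stroke→J1
β5 stroke→I1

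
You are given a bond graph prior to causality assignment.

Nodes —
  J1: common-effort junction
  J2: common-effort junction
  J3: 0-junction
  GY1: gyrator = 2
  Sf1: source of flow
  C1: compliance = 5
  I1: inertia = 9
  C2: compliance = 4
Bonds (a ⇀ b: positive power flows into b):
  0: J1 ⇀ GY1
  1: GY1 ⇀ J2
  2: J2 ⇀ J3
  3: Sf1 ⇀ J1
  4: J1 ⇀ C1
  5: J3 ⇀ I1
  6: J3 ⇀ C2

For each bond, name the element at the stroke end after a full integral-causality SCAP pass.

bond 3 |Sf1  (source Sf1 imposes f)
bond 4 |J1  (prefer integral on C1)
bond 0 |GY1  (common-e at J1 fixed by 4)
bond 1 |GY1  (GY GY1: same side as bond 0)
bond 2 |J2  (only one effort-in slot at J2)
bond 5 |I1  (I1 outputs flow p/I1)
bond 6 |J3  (J3: last free bond brings effort in)

bond 0 →GY1
bond 1 →GY1
bond 2 →J2
bond 3 →Sf1
bond 4 →J1
bond 5 →I1
bond 6 →J3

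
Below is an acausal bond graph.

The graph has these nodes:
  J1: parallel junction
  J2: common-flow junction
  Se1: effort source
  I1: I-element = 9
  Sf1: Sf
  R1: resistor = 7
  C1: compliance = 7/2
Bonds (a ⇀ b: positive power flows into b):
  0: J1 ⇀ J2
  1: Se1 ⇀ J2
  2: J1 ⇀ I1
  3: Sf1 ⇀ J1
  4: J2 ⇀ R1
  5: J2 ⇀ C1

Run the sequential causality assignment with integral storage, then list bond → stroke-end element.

b1 →J2  (Se1: effort source, stroke at far end)
b3 →Sf1  (Sf1: flow source, stroke at near end)
b2 →I1  (I1 outputs flow p/I1)
b0 →J1  (J1 needs exactly one e-in)
b4 →J2  (J2: bond 0 brought flow, rest push out)
b5 →J2  (common-f at J2 fixed by 0)

β0 |J1
β1 |J2
β2 |I1
β3 |Sf1
β4 |J2
β5 |J2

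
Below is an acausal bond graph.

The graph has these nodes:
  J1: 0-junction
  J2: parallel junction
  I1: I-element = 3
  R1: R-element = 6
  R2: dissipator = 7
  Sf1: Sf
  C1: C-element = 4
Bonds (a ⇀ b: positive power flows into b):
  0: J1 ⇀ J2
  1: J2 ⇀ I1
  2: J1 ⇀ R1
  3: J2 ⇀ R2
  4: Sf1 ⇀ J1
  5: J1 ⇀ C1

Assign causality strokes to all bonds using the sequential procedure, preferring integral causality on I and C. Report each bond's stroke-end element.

bond 4 stroke at Sf1  (Sf1 fixes flow; stroke at Sf1)
bond 1 stroke at I1  (I1 outputs flow p/I1)
bond 5 stroke at J1  (C1 outputs effort q/C1)
bond 0 stroke at J2  (J1 effort already set via bond 5)
bond 2 stroke at R1  (J1: bond 5 brought effort, rest push out)
bond 3 stroke at R2  (J2: bond 0 brought effort, rest push out)

#0 |J2
#1 |I1
#2 |R1
#3 |R2
#4 |Sf1
#5 |J1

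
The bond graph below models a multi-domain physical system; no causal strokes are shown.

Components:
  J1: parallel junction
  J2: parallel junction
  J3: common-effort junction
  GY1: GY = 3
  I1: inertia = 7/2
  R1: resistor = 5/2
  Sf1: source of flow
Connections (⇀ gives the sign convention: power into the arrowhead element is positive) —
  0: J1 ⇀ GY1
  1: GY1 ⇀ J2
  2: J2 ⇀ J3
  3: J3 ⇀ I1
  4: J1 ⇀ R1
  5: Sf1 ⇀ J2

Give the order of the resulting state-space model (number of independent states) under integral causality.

b5 stroke at Sf1  (Sf1 (Sf) sets flow on bond)
b3 stroke at I1  (I1 integral (f out))
b2 stroke at J3  (closing 0-jn rule on J3)
b1 stroke at J2  (J2 needs exactly one e-in)
b0 stroke at J1  (GY1: gyrator matches bond 1)
b4 stroke at R1  (J1 effort already set via bond 0)

1  (I1 all integral)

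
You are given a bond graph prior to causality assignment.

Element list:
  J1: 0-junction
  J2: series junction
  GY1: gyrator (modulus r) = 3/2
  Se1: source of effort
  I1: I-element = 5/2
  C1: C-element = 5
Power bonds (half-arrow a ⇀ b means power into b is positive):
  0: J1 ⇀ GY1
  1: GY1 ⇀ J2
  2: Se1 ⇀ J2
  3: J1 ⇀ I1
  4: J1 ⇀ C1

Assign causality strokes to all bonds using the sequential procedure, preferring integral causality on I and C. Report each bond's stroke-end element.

β2 |J2  (Se1: effort source, stroke at far end)
β1 |GY1  (J2 needs exactly one f-in)
β0 |GY1  (through GY1, causality inverts; strokes same side of GY1)
β3 |I1  (prefer integral on I1)
β4 |J1  (J1: last free bond brings effort in)

bond 0 stroke→GY1
bond 1 stroke→GY1
bond 2 stroke→J2
bond 3 stroke→I1
bond 4 stroke→J1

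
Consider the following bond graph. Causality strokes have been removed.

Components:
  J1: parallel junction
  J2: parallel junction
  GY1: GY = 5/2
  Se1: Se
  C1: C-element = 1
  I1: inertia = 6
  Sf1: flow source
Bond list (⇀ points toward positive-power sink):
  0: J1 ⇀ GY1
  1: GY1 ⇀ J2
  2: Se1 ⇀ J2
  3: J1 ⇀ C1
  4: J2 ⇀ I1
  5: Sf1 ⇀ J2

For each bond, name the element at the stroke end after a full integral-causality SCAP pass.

bond 0 stroke→GY1
bond 1 stroke→GY1
bond 2 stroke→J2
bond 3 stroke→J1
bond 4 stroke→I1
bond 5 stroke→Sf1

b2 |J2  (Se1 (Se) sets effort on bond)
b5 |Sf1  (Sf1 fixes flow; stroke at Sf1)
b1 |GY1  (J2 effort already set via bond 2)
b4 |I1  (J2: bond 2 brought effort, rest push out)
b0 |GY1  (GY GY1: same side as bond 1)
b3 |J1  (J1: last free bond brings effort in)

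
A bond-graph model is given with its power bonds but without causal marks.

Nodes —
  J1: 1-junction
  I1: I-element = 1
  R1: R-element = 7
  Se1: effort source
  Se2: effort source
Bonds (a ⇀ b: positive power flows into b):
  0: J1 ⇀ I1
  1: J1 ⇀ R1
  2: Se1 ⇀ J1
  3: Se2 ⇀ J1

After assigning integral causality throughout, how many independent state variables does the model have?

1  (I1 all integral)

b2 |J1  (source Se1 imposes e)
b3 |J1  (source Se2 imposes e)
b0 |I1  (prefer integral on I1)
b1 |J1  (common-f at J1 fixed by 0)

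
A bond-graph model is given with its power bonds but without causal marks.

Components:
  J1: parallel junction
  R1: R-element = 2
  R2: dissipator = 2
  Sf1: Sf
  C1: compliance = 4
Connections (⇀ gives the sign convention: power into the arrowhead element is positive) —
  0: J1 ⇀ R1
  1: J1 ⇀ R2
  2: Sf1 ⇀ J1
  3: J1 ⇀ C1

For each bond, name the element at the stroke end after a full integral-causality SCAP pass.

bond 2 →Sf1  (Sf1: flow source, stroke at near end)
bond 3 →J1  (prefer integral on C1)
bond 0 →R1  (J1 effort already set via bond 3)
bond 1 →R2  (common-e at J1 fixed by 3)

b0 |R1
b1 |R2
b2 |Sf1
b3 |J1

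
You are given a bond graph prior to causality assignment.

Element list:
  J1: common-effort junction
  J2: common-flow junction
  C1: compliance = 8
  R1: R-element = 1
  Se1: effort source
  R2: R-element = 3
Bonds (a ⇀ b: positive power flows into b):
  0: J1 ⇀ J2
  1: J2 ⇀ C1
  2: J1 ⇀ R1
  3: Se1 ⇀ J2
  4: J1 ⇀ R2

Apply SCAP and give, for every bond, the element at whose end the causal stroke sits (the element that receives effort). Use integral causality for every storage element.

bond 3 stroke at J2  (Se1: effort source, stroke at far end)
bond 1 stroke at J2  (C1: C, integral causality)
bond 0 stroke at J1  (closing 1-jn rule on J2)
bond 2 stroke at R1  (common-e at J1 fixed by 0)
bond 4 stroke at R2  (J1 effort already set via bond 0)

#0 stroke at J1
#1 stroke at J2
#2 stroke at R1
#3 stroke at J2
#4 stroke at R2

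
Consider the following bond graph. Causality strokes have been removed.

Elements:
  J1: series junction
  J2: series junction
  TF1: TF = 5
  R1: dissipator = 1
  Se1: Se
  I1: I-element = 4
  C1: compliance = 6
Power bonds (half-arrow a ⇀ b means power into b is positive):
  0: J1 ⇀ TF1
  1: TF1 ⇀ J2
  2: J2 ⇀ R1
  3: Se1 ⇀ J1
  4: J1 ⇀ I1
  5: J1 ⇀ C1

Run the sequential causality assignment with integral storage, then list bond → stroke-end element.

bond 3 →J1  (source Se1 imposes e)
bond 4 →I1  (I1 integral (f out))
bond 0 →J1  (J1: bond 4 brought flow, rest push out)
bond 5 →J1  (J1 flow already set via bond 4)
bond 1 →TF1  (TF1 one-in-one-out from 0)
bond 2 →J2  (J2: bond 1 brought flow, rest push out)

#0 stroke→J1
#1 stroke→TF1
#2 stroke→J2
#3 stroke→J1
#4 stroke→I1
#5 stroke→J1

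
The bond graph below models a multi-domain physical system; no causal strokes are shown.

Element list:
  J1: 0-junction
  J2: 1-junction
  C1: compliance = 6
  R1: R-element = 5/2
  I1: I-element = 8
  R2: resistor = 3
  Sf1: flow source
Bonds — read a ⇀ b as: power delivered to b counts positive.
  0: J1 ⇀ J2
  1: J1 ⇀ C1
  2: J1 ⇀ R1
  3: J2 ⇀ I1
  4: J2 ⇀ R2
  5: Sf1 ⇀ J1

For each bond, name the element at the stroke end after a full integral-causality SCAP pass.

bond 0 →J2
bond 1 →J1
bond 2 →R1
bond 3 →I1
bond 4 →J2
bond 5 →Sf1

bond 5 |Sf1  (Sf1 fixes flow; stroke at Sf1)
bond 1 |J1  (prefer integral on C1)
bond 0 |J2  (J1: bond 1 brought effort, rest push out)
bond 2 |R1  (0-jn J1 has e-setter on 1)
bond 3 |I1  (prefer integral on I1)
bond 4 |J2  (J2: bond 3 brought flow, rest push out)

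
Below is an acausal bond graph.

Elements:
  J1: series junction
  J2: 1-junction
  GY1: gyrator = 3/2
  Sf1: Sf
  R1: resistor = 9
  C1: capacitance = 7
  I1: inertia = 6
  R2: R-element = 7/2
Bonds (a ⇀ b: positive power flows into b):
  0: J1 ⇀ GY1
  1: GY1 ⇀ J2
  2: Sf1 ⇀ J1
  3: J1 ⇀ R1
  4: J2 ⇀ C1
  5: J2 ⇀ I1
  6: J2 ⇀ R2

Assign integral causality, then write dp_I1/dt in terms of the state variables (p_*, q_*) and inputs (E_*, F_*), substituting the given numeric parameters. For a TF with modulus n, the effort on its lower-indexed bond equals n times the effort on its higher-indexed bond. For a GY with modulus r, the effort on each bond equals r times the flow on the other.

bond 2 stroke→Sf1  (Sf1: flow source, stroke at near end)
bond 0 stroke→J1  (common-f at J1 fixed by 2)
bond 3 stroke→J1  (J1 flow already set via bond 2)
bond 1 stroke→J2  (through GY1, causality inverts; strokes same side of GY1)
bond 4 stroke→J2  (C1 outputs effort q/C1)
bond 5 stroke→I1  (I1 integral (f out))
bond 6 stroke→J2  (J2 flow already set via bond 5)

dp_I1/dt = 3*F_Sf1/2 - 7*p_I1/12 - q_C1/7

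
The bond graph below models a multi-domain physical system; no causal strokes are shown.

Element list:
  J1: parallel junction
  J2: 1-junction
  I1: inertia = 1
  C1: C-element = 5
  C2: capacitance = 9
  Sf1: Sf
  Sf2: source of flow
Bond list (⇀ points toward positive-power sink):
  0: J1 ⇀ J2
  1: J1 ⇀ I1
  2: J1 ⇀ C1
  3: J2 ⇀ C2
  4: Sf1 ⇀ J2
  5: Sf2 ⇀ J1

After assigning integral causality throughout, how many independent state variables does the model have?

3  (C1, C2, I1 all integral)

β4 stroke at Sf1  (source Sf1 imposes f)
β5 stroke at Sf2  (Sf2 (Sf) sets flow on bond)
β0 stroke at J2  (J2 flow already set via bond 4)
β3 stroke at J2  (J2 flow already set via bond 4)
β1 stroke at I1  (prefer integral on I1)
β2 stroke at J1  (J1 needs exactly one e-in)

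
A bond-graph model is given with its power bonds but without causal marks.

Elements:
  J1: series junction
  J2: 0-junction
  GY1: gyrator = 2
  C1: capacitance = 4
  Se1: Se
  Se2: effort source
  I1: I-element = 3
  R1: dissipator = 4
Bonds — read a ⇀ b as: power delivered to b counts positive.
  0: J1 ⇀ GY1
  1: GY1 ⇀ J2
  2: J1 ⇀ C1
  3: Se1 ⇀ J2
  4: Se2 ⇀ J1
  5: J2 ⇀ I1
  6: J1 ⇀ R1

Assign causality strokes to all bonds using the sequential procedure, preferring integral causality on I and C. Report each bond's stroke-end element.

#3 stroke→J2  (Se1 fixes effort; stroke away)
#4 stroke→J1  (Se2 (Se) sets effort on bond)
#1 stroke→GY1  (0-jn J2 has e-setter on 3)
#5 stroke→I1  (0-jn J2 has e-setter on 3)
#0 stroke→GY1  (GY1: gyrator matches bond 1)
#2 stroke→J1  (J1 flow already set via bond 0)
#6 stroke→J1  (J1: bond 0 brought flow, rest push out)

#0 →GY1
#1 →GY1
#2 →J1
#3 →J2
#4 →J1
#5 →I1
#6 →J1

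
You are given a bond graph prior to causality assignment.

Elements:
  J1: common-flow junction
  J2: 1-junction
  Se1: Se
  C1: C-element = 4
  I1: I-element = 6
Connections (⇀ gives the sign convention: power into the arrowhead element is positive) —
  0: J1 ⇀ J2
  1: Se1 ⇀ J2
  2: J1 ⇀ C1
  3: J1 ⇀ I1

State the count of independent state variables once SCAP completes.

2  (C1, I1 all integral)

bond 1 stroke→J2  (Se1 fixes effort; stroke away)
bond 0 stroke→J1  (closing 1-jn rule on J2)
bond 2 stroke→J1  (prefer integral on C1)
bond 3 stroke→I1  (J1: last free bond brings flow in)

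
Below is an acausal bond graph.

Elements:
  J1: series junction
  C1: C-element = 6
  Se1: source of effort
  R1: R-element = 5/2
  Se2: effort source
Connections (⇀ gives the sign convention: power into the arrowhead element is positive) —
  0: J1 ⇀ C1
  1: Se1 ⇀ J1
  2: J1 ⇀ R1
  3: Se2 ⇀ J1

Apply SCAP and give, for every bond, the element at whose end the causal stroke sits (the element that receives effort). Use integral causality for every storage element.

bond 0 stroke→J1
bond 1 stroke→J1
bond 2 stroke→R1
bond 3 stroke→J1

b1 stroke at J1  (source Se1 imposes e)
b3 stroke at J1  (source Se2 imposes e)
b0 stroke at J1  (prefer integral on C1)
b2 stroke at R1  (closing 1-jn rule on J1)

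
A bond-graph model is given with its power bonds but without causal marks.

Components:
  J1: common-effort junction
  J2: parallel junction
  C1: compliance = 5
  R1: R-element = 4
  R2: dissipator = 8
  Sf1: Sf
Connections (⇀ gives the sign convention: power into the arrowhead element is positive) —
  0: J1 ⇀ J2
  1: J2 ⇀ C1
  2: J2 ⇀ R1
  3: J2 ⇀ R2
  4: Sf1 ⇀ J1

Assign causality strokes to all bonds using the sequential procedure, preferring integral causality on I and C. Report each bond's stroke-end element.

b0 stroke at J1
b1 stroke at J2
b2 stroke at R1
b3 stroke at R2
b4 stroke at Sf1

b4 →Sf1  (Sf1 fixes flow; stroke at Sf1)
b0 →J1  (closing 0-jn rule on J1)
b1 →J2  (C1 integral (e out))
b2 →R1  (J2: bond 1 brought effort, rest push out)
b3 →R2  (J2: bond 1 brought effort, rest push out)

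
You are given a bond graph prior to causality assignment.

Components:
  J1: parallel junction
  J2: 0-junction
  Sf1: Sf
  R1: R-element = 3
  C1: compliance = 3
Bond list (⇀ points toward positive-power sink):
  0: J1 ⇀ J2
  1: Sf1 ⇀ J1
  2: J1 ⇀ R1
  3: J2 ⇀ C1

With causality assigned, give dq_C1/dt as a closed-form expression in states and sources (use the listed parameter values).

bond 1 →Sf1  (Sf1 (Sf) sets flow on bond)
bond 3 →J2  (C1 integral (e out))
bond 0 →J1  (J2: bond 3 brought effort, rest push out)
bond 2 →R1  (J1 effort already set via bond 0)

dq_C1/dt = F_Sf1 - q_C1/9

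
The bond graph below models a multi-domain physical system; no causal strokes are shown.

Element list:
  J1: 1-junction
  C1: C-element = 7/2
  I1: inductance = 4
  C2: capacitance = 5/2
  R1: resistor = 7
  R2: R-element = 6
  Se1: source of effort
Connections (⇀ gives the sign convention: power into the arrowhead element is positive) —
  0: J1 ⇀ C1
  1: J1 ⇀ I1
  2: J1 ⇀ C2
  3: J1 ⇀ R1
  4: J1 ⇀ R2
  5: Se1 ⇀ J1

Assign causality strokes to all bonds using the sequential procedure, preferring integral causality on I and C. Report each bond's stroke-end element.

b0 stroke at J1
b1 stroke at I1
b2 stroke at J1
b3 stroke at J1
b4 stroke at J1
b5 stroke at J1

#5 →J1  (source Se1 imposes e)
#0 →J1  (C1 outputs effort q/C1)
#1 →I1  (I1 outputs flow p/I1)
#2 →J1  (J1 flow already set via bond 1)
#3 →J1  (1-jn J1 has f-setter on 1)
#4 →J1  (J1: bond 1 brought flow, rest push out)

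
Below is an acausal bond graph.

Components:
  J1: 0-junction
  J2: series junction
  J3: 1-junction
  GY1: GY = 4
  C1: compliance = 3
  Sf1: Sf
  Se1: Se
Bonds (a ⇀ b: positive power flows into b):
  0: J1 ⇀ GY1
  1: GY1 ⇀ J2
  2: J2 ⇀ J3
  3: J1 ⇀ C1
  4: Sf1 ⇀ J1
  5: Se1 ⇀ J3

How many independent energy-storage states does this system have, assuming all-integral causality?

β4 stroke→Sf1  (Sf1 (Sf) sets flow on bond)
β5 stroke→J3  (Se1: effort source, stroke at far end)
β2 stroke→J2  (J3 needs exactly one f-in)
β1 stroke→GY1  (only one flow-in slot at J2)
β0 stroke→GY1  (GY GY1: same side as bond 1)
β3 stroke→J1  (only one effort-in slot at J1)

1  (C1 all integral)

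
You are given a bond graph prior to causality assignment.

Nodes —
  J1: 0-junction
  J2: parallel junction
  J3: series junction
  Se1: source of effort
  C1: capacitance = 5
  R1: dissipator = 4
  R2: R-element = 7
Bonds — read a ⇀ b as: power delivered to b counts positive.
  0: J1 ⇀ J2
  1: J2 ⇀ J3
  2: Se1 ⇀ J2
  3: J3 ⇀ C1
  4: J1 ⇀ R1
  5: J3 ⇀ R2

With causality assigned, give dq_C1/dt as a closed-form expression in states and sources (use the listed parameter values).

dq_C1/dt = E_Se1/7 - q_C1/35

b2 stroke→J2  (Se1 (Se) sets effort on bond)
b0 stroke→J1  (0-jn J2 has e-setter on 2)
b1 stroke→J3  (J2: bond 2 brought effort, rest push out)
b4 stroke→R1  (common-e at J1 fixed by 0)
b3 stroke→J3  (prefer integral on C1)
b5 stroke→R2  (closing 1-jn rule on J3)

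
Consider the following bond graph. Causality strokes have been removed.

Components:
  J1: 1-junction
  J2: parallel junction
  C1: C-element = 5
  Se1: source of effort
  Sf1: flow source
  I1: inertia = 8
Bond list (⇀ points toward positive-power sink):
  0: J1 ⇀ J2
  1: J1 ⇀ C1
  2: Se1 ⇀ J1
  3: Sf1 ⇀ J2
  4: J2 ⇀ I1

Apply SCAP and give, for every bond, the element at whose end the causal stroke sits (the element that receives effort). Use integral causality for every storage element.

b2 →J1  (Se1 fixes effort; stroke away)
b3 →Sf1  (source Sf1 imposes f)
b1 →J1  (C1 integral (e out))
b0 →J2  (closing 1-jn rule on J1)
b4 →I1  (0-jn J2 has e-setter on 0)

b0 →J2
b1 →J1
b2 →J1
b3 →Sf1
b4 →I1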